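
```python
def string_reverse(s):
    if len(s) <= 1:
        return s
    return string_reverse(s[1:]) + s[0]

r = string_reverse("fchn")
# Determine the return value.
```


string_reverse("fchn")
= string_reverse("chn") + "f"
= string_reverse("hn") + "c" + "f"
= string_reverse("n") + "h" + "c" + "f"
= "n" + "h" + "c" + "f"
= "nhcf"


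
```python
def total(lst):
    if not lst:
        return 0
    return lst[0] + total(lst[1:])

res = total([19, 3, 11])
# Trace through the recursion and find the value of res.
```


total([19, 3, 11])
= 19 + total([3, 11])
= 19 + 3 + total([11])
= 19 + 3 + 11 + total([])
= 19 + 3 + 11 + 0
= 33


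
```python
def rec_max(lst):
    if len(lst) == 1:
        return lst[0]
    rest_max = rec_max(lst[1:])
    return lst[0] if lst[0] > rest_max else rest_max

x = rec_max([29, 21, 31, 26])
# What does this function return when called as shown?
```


rec_max([29, 21, 31, 26])
= compare 29 with rec_max([21, 31, 26])
= compare 21 with rec_max([31, 26])
= compare 31 with rec_max([26])
Base: rec_max([26]) = 26
compare 31 with 26: max = 31
compare 21 with 31: max = 31
compare 29 with 31: max = 31
= 31


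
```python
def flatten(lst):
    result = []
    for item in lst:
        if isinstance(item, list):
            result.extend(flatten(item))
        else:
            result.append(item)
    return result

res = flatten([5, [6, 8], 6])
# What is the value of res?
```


flatten([5, [6, 8], 6])
Processing each element:
  5 is not a list -> append 5
  [6, 8] is a list -> flatten recursively -> [6, 8]
  6 is not a list -> append 6
= [5, 6, 8, 6]


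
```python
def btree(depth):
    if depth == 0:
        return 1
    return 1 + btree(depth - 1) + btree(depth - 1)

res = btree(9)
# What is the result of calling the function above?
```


btree(9)
= 1 + btree(8) + btree(8)
= 1 + 2 * btree(8)
btree(k) = 2^(k+1) - 1
btree(0) = 1
btree(1) = 3
btree(2) = 7
btree(3) = 15
btree(4) = 31
btree(9) = 2^10 - 1 = 1023


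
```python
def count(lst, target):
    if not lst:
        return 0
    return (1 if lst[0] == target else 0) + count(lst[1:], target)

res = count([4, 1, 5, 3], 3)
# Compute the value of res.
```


count([4, 1, 5, 3], 3)
lst[0]=4 != 3: 0 + count([1, 5, 3], 3)
lst[0]=1 != 3: 0 + count([5, 3], 3)
lst[0]=5 != 3: 0 + count([3], 3)
lst[0]=3 == 3: 1 + count([], 3)
= 1


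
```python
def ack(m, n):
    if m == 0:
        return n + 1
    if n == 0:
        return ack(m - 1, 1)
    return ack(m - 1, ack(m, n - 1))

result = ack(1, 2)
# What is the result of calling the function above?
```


ack(1, 2)
= ack(0, ack(1, 1))
First compute ack(1, 1) = 3
= ack(0, 3)
= 4


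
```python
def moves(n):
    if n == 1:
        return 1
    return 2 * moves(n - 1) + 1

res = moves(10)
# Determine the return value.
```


moves(10)
= 2 * moves(9) + 1
= 2 * (2 * moves(8) + 1) + 1
= 2 * (2 * (2 * moves(7) + 1) + 1) + 1
= 2 * (2 * (2 * (2 * moves(6) + 1) + 1) + 1) + 1
= 2 * (2 * (2 * (2 * (2 * moves(5) + 1) + 1) + 1) + 1) + 1
= 2 * (2 * (2 * (2 * (2 * (2 * moves(4) + 1) + 1) + 1) + 1) + 1) + 1
= 2 * (2 * (2 * (2 * (2 * (2 * (2 * moves(3) + 1) + 1) + 1) + 1) + 1) + 1) + 1
= 2 * (2 * (2 * (2 * (2 * (2 * (2 * (2 * moves(2) + 1) + 1) + 1) + 1) + 1) + 1) + 1) + 1
= 2 * (2 * (2 * (2 * (2 * (2 * (2 * (2 * (2 * moves(1) + 1) + 1) + 1) + 1) + 1) + 1) + 1) + 1) + 1
Now compute bottom-up:
moves(1) = 1
moves(2) = 2 * 1 + 1 = 3
moves(3) = 2 * 3 + 1 = 7
moves(4) = 2 * 7 + 1 = 15
moves(5) = 2 * 15 + 1 = 31
moves(6) = 2 * 31 + 1 = 63
moves(7) = 2 * 63 + 1 = 127
moves(8) = 2 * 127 + 1 = 255
moves(9) = 2 * 255 + 1 = 511
moves(10) = 2 * 511 + 1 = 1023
= 1023


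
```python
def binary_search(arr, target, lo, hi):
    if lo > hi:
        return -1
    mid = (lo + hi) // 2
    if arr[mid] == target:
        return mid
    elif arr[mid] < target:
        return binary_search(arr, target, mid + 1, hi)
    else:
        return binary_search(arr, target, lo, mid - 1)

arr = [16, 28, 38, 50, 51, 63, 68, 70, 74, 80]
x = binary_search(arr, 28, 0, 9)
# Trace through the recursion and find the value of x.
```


binary_search(arr, 28, 0, 9)
lo=0, hi=9, mid=4, arr[mid]=51
51 > 28, search left half
lo=0, hi=3, mid=1, arr[mid]=28
arr[1] == 28, found at index 1
= 1


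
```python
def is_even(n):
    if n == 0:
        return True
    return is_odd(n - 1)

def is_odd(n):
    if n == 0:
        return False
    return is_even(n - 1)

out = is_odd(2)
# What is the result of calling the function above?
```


is_odd(2)
= is_even(1)
= is_odd(0)
n == 0: return False
= False


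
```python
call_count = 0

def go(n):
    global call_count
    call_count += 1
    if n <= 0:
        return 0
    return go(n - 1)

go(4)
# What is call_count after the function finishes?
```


go(4) calls go(3) calls ... calls go(0)
Total calls: 4 + 1 (for base case) = 5


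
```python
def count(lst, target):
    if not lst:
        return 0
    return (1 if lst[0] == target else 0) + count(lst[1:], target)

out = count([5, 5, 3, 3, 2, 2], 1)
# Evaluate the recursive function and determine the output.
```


count([5, 5, 3, 3, 2, 2], 1)
lst[0]=5 != 1: 0 + count([5, 3, 3, 2, 2], 1)
lst[0]=5 != 1: 0 + count([3, 3, 2, 2], 1)
lst[0]=3 != 1: 0 + count([3, 2, 2], 1)
lst[0]=3 != 1: 0 + count([2, 2], 1)
lst[0]=2 != 1: 0 + count([2], 1)
lst[0]=2 != 1: 0 + count([], 1)
= 0


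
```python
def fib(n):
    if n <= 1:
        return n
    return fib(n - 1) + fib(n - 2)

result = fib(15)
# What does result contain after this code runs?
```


fib(15)
= fib(14) + fib(13)
= (fib(13) + fib(12)) + fib(13)
Computing bottom-up: fib(0)=0, fib(1)=1, fib(2)=1, fib(3)=2, fib(4)=3, fib(5)=5, fib(6)=8, fib(7)=13, fib(8)=21, fib(9)=34, fib(10)=55, fib(11)=89, fib(12)=144, fib(13)=233, fib(14)=377, fib(15)=610
= 610


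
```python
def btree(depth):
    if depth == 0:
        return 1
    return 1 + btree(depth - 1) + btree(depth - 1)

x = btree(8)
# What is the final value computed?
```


btree(8)
= 1 + btree(7) + btree(7)
= 1 + 2 * btree(7)
btree(k) = 2^(k+1) - 1
btree(0) = 1
btree(1) = 3
btree(2) = 7
btree(3) = 15
btree(4) = 31
btree(8) = 2^9 - 1 = 511


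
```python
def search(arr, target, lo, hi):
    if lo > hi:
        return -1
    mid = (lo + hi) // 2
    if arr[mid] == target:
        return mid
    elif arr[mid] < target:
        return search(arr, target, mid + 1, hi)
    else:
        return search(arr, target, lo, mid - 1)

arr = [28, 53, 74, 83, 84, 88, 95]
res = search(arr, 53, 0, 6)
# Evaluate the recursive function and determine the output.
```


search(arr, 53, 0, 6)
lo=0, hi=6, mid=3, arr[mid]=83
83 > 53, search left half
lo=0, hi=2, mid=1, arr[mid]=53
arr[1] == 53, found at index 1
= 1


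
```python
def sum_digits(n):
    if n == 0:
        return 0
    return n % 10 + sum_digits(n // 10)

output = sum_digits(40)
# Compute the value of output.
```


sum_digits(40)
= 0 + sum_digits(4)
= 0 + 4 + sum_digits(0)
= 0 + 4 + 0
= 4


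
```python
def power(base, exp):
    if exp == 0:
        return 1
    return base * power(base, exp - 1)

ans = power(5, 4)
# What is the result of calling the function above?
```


power(5, 4)
= 5 * power(5, 3)
= 5 * 5 * power(5, 2)
= 5 * 5 * 5 * power(5, 1)
= 5 * 5 * 5 * 5 * power(5, 0)
= 5 * 5 * 5 * 5 * 1
= 625


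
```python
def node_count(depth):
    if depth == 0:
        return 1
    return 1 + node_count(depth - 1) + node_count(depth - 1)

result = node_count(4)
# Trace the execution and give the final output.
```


node_count(4)
= 1 + node_count(3) + node_count(3)
= 1 + 2 * node_count(3)
node_count(k) = 2^(k+1) - 1
node_count(0) = 1
node_count(1) = 3
node_count(2) = 7
node_count(3) = 15
node_count(4) = 31
node_count(4) = 2^5 - 1 = 31


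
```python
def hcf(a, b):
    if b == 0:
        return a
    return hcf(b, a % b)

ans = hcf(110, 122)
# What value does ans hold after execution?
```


hcf(110, 122)
= hcf(122, 110 % 122) = hcf(122, 110)
= hcf(110, 122 % 110) = hcf(110, 12)
= hcf(12, 110 % 12) = hcf(12, 2)
= hcf(2, 12 % 2) = hcf(2, 0)
b == 0, return a = 2


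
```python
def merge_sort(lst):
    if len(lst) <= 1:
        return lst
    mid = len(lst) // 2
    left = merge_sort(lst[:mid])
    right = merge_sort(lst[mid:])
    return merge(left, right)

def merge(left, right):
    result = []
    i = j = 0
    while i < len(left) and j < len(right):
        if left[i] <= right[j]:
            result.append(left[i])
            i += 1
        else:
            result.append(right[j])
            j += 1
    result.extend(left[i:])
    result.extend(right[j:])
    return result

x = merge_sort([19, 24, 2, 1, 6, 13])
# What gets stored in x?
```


merge_sort([19, 24, 2, 1, 6, 13])
Split into [19, 24, 2] and [1, 6, 13]
Left sorted: [2, 19, 24]
Right sorted: [1, 6, 13]
Merge [2, 19, 24] and [1, 6, 13]
= [1, 2, 6, 13, 19, 24]


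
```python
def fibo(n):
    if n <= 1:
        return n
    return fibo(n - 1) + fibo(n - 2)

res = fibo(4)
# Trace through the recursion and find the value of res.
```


fibo(4)
= fibo(3) + fibo(2)
= (fibo(2) + fibo(1)) + fibo(2)
Computing bottom-up: fibo(0)=0, fibo(1)=1, fibo(2)=1, fibo(3)=2, fibo(4)=3
= 3


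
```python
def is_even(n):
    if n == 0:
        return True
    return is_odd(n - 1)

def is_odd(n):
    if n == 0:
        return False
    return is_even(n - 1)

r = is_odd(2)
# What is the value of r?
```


is_odd(2)
= is_even(1)
= is_odd(0)
n == 0: return False
= False


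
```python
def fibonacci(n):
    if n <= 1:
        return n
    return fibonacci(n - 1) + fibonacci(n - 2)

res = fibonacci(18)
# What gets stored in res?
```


fibonacci(18)
= fibonacci(17) + fibonacci(16)
= (fibonacci(16) + fibonacci(15)) + fibonacci(16)
Computing bottom-up: fibonacci(0)=0, fibonacci(1)=1, fibonacci(2)=1, fibonacci(3)=2, fibonacci(4)=3, fibonacci(5)=5, fibonacci(6)=8, fibonacci(7)=13, fibonacci(8)=21, fibonacci(9)=34, fibonacci(10)=55, fibonacci(11)=89, fibonacci(12)=144, fibonacci(13)=233, fibonacci(14)=377, fibonacci(15)=610, fibonacci(16)=987, fibonacci(17)=1597, fibonacci(18)=2584
= 2584


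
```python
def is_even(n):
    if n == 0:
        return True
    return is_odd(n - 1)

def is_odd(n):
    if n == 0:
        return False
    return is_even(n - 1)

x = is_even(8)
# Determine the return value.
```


is_even(8)
= is_odd(7)
= is_even(6)
= is_odd(5)
= is_even(4)
= is_odd(3)
= is_even(2)
= is_odd(1)
= is_even(0)
n == 0: return True
= True


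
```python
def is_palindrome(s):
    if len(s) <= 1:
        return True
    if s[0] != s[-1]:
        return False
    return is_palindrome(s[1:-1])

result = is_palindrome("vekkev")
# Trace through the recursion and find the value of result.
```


is_palindrome("vekkev")
"vekkev": s[0]='v' == s[-1]='v' -> is_palindrome("ekke")
"ekke": s[0]='e' == s[-1]='e' -> is_palindrome("kk")
"kk": s[0]='k' == s[-1]='k' -> is_palindrome("")
"": len <= 1 -> True
= True


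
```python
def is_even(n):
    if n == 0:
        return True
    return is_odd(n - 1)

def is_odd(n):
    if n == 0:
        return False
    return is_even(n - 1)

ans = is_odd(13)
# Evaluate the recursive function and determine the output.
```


is_odd(13)
= is_even(12)
= is_odd(11)
= is_even(10)
= is_odd(9)
= is_even(8)
= is_odd(7)
= is_even(6)
= is_odd(5)
= is_even(4)
= is_odd(3)
= is_even(2)
= is_odd(1)
= is_even(0)
n == 0: return True
= True


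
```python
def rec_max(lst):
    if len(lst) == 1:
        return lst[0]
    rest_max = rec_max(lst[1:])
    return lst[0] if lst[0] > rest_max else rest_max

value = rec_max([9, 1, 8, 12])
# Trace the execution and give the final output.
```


rec_max([9, 1, 8, 12])
= compare 9 with rec_max([1, 8, 12])
= compare 1 with rec_max([8, 12])
= compare 8 with rec_max([12])
Base: rec_max([12]) = 12
compare 8 with 12: max = 12
compare 1 with 12: max = 12
compare 9 with 12: max = 12
= 12


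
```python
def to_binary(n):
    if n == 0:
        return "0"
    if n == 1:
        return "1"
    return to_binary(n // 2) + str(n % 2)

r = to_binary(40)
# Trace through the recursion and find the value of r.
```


to_binary(40)
= to_binary(20) + "0"
= to_binary(10) + "0" + "0"
= to_binary(5) + "0" + "0" + "0"
= to_binary(2) + "1" + "0" + "0" + "0"
= to_binary(1) + "0" + "1" + "0" + "0" + "0"
= "1" + "0" + "1" + "0" + "0" + "0"
= "101000"


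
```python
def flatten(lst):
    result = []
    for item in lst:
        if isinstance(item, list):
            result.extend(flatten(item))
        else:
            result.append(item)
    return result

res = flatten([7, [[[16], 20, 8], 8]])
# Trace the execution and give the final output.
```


flatten([7, [[[16], 20, 8], 8]])
Processing each element:
  7 is not a list -> append 7
  [[[16], 20, 8], 8] is a list -> flatten recursively -> [16, 20, 8, 8]
= [7, 16, 20, 8, 8]


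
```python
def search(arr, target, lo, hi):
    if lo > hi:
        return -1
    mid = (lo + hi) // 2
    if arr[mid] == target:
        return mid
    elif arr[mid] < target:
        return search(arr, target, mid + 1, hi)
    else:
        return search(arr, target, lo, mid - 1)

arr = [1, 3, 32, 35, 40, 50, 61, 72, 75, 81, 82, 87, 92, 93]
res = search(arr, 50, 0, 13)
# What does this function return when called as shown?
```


search(arr, 50, 0, 13)
lo=0, hi=13, mid=6, arr[mid]=61
61 > 50, search left half
lo=0, hi=5, mid=2, arr[mid]=32
32 < 50, search right half
lo=3, hi=5, mid=4, arr[mid]=40
40 < 50, search right half
lo=5, hi=5, mid=5, arr[mid]=50
arr[5] == 50, found at index 5
= 5


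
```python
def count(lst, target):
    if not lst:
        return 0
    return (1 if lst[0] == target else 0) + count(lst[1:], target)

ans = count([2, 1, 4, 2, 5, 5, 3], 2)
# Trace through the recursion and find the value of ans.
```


count([2, 1, 4, 2, 5, 5, 3], 2)
lst[0]=2 == 2: 1 + count([1, 4, 2, 5, 5, 3], 2)
lst[0]=1 != 2: 0 + count([4, 2, 5, 5, 3], 2)
lst[0]=4 != 2: 0 + count([2, 5, 5, 3], 2)
lst[0]=2 == 2: 1 + count([5, 5, 3], 2)
lst[0]=5 != 2: 0 + count([5, 3], 2)
lst[0]=5 != 2: 0 + count([3], 2)
lst[0]=3 != 2: 0 + count([], 2)
= 2


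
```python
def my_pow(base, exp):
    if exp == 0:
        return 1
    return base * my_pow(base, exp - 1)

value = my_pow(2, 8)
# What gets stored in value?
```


my_pow(2, 8)
= 2 * my_pow(2, 7)
= 2 * 2 * my_pow(2, 6)
= 2 * 2 * 2 * my_pow(2, 5)
= 2 * 2 * 2 * 2 * my_pow(2, 4)
= 2 * 2 * 2 * 2 * 2 * my_pow(2, 3)
= 2 * 2 * 2 * 2 * 2 * 2 * my_pow(2, 2)
= 2 * 2 * 2 * 2 * 2 * 2 * 2 * my_pow(2, 1)
= 2 * 2 * 2 * 2 * 2 * 2 * 2 * 2 * my_pow(2, 0)
= 2 * 2 * 2 * 2 * 2 * 2 * 2 * 2 * 1
= 256


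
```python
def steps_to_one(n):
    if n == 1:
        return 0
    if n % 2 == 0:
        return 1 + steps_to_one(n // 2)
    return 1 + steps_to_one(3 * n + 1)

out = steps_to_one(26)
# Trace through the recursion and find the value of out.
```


steps_to_one(26)
26 is even -> steps_to_one(13)
13 is odd -> 3*13+1 = 40 -> steps_to_one(40)
40 is even -> steps_to_one(20)
20 is even -> steps_to_one(10)
10 is even -> steps_to_one(5)
5 is odd -> 3*5+1 = 16 -> steps_to_one(16)
16 is even -> steps_to_one(8)
8 is even -> steps_to_one(4)
4 is even -> steps_to_one(2)
2 is even -> steps_to_one(1)
Reached 1 after 10 steps
= 10


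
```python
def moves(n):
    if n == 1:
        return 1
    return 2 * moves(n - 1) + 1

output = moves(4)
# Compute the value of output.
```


moves(4)
= 2 * moves(3) + 1
= 2 * (2 * moves(2) + 1) + 1
= 2 * (2 * (2 * moves(1) + 1) + 1) + 1
Now compute bottom-up:
moves(1) = 1
moves(2) = 2 * 1 + 1 = 3
moves(3) = 2 * 3 + 1 = 7
moves(4) = 2 * 7 + 1 = 15
= 15


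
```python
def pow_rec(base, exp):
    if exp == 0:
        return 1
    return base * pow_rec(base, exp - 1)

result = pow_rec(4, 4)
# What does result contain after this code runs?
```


pow_rec(4, 4)
= 4 * pow_rec(4, 3)
= 4 * 4 * pow_rec(4, 2)
= 4 * 4 * 4 * pow_rec(4, 1)
= 4 * 4 * 4 * 4 * pow_rec(4, 0)
= 4 * 4 * 4 * 4 * 1
= 256


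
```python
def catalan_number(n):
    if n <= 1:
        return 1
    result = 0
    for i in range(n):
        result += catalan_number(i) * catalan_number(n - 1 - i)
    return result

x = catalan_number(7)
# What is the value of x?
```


catalan_number(7)
= sum of catalan_number(i) * catalan_number(7-1-i) for i in 0..6
First compute sub-values bottom-up:
  catalan_number(0) = 1, catalan_number(1) = 1
  catalan_number(2) = 1*1 + 1*1 = 2
  catalan_number(3) = 1*2 + 1*1 + 2*1 = 5
  catalan_number(4) = 1*5 + 1*2 + 2*1 + 5*1 = 14
  catalan_number(5) = 1*14 + 1*5 + 2*2 + 5*1 + 14*1 = 42
  catalan_number(6) = 1*42 + 1*14 + 2*5 + 5*2 + 14*1 + 42*1 = 132
Now catalan_number(7):
  catalan_number(0)*catalan_number(6) = 1*132 = 132
  catalan_number(1)*catalan_number(5) = 1*42 = 42
  catalan_number(2)*catalan_number(4) = 2*14 = 28
  catalan_number(3)*catalan_number(3) = 5*5 = 25
  catalan_number(4)*catalan_number(2) = 14*2 = 28
  catalan_number(5)*catalan_number(1) = 42*1 = 42
  catalan_number(6)*catalan_number(0) = 132*1 = 132
= 132 + 42 + 28 + 25 + 28 + 42 + 132
= 429


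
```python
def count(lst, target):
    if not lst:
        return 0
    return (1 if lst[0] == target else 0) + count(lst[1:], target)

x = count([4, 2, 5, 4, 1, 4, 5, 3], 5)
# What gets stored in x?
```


count([4, 2, 5, 4, 1, 4, 5, 3], 5)
lst[0]=4 != 5: 0 + count([2, 5, 4, 1, 4, 5, 3], 5)
lst[0]=2 != 5: 0 + count([5, 4, 1, 4, 5, 3], 5)
lst[0]=5 == 5: 1 + count([4, 1, 4, 5, 3], 5)
lst[0]=4 != 5: 0 + count([1, 4, 5, 3], 5)
lst[0]=1 != 5: 0 + count([4, 5, 3], 5)
lst[0]=4 != 5: 0 + count([5, 3], 5)
lst[0]=5 == 5: 1 + count([3], 5)
lst[0]=3 != 5: 0 + count([], 5)
= 2


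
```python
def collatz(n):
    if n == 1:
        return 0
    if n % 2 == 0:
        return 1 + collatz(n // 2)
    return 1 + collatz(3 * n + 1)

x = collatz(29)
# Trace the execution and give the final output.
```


collatz(29)
29 is odd -> 3*29+1 = 88 -> collatz(88)
88 is even -> collatz(44)
44 is even -> collatz(22)
22 is even -> collatz(11)
11 is odd -> 3*11+1 = 34 -> collatz(34)
34 is even -> collatz(17)
17 is odd -> 3*17+1 = 52 -> collatz(52)
52 is even -> collatz(26)
26 is even -> collatz(13)
13 is odd -> 3*13+1 = 40 -> collatz(40)
40 is even -> collatz(20)
20 is even -> collatz(10)
10 is even -> collatz(5)
5 is odd -> 3*5+1 = 16 -> collatz(16)
16 is even -> collatz(8)
8 is even -> collatz(4)
4 is even -> collatz(2)
2 is even -> collatz(1)
Reached 1 after 18 steps
= 18


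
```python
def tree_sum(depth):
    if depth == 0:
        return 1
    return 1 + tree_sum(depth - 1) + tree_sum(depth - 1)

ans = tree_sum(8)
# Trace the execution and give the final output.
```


tree_sum(8)
= 1 + tree_sum(7) + tree_sum(7)
= 1 + 2 * tree_sum(7)
tree_sum(k) = 2^(k+1) - 1
tree_sum(0) = 1
tree_sum(1) = 3
tree_sum(2) = 7
tree_sum(3) = 15
tree_sum(4) = 31
tree_sum(8) = 2^9 - 1 = 511


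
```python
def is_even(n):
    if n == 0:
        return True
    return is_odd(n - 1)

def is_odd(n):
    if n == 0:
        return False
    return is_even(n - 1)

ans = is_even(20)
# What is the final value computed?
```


is_even(20)
= is_odd(19)
= is_even(18)
= is_odd(17)
= is_even(16)
= is_odd(15)
= is_even(14)
= is_odd(13)
= is_even(12)
= is_odd(11)
= is_even(10)
= is_odd(9)
= is_even(8)
= is_odd(7)
= is_even(6)
= is_odd(5)
= is_even(4)
= is_odd(3)
= is_even(2)
= is_odd(1)
= is_even(0)
n == 0: return True
= True


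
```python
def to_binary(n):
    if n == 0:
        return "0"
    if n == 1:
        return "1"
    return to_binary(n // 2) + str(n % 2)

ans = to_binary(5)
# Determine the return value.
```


to_binary(5)
= to_binary(2) + "1"
= to_binary(1) + "0" + "1"
= "1" + "0" + "1"
= "101"


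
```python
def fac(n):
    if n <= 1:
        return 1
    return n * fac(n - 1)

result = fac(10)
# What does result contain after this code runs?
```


fac(10)
= 10 * fac(9)
= 10 * 9 * fac(8)
= 10 * 9 * 8 * fac(7)
= 10 * 9 * 8 * 7 * fac(6)
= 10 * 9 * 8 * 7 * 6 * fac(5)
= 10 * 9 * 8 * 7 * 6 * 5 * fac(4)
= 10 * 9 * 8 * 7 * 6 * 5 * 4 * fac(3)
= 10 * 9 * 8 * 7 * 6 * 5 * 4 * 3 * fac(2)
= 10 * 9 * 8 * 7 * 6 * 5 * 4 * 3 * 2 * fac(1)
= 10 * 9 * 8 * 7 * 6 * 5 * 4 * 3 * 2 * 1
= 3628800


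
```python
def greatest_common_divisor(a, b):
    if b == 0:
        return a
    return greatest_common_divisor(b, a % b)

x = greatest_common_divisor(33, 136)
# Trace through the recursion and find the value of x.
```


greatest_common_divisor(33, 136)
= greatest_common_divisor(136, 33 % 136) = greatest_common_divisor(136, 33)
= greatest_common_divisor(33, 136 % 33) = greatest_common_divisor(33, 4)
= greatest_common_divisor(4, 33 % 4) = greatest_common_divisor(4, 1)
= greatest_common_divisor(1, 4 % 1) = greatest_common_divisor(1, 0)
b == 0, return a = 1


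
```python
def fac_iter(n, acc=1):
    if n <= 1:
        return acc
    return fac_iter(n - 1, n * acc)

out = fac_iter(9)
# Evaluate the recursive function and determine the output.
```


fac_iter(9, 1)
= fac_iter(8, 9 * 1) = fac_iter(8, 9)
= fac_iter(7, 8 * 9) = fac_iter(7, 72)
= fac_iter(6, 7 * 72) = fac_iter(6, 504)
= fac_iter(5, 6 * 504) = fac_iter(5, 3024)
= fac_iter(4, 5 * 3024) = fac_iter(4, 15120)
= fac_iter(3, 4 * 15120) = fac_iter(3, 60480)
= fac_iter(2, 3 * 60480) = fac_iter(2, 181440)
= fac_iter(1, 2 * 181440) = fac_iter(1, 362880)
n <= 1, return acc = 362880


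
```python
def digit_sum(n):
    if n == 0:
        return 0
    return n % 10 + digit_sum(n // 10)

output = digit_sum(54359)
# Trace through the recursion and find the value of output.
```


digit_sum(54359)
= 9 + digit_sum(5435)
= 9 + 5 + digit_sum(543)
= 9 + 5 + 3 + digit_sum(54)
= 9 + 5 + 3 + 4 + digit_sum(5)
= 9 + 5 + 3 + 4 + 5 + digit_sum(0)
= 9 + 5 + 3 + 4 + 5 + 0
= 26


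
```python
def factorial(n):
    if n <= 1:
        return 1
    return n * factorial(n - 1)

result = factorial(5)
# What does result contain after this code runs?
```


factorial(5)
= 5 * factorial(4)
= 5 * 4 * factorial(3)
= 5 * 4 * 3 * factorial(2)
= 5 * 4 * 3 * 2 * factorial(1)
= 5 * 4 * 3 * 2 * 1
= 120


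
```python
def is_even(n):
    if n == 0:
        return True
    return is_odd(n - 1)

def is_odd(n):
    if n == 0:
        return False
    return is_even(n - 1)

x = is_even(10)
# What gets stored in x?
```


is_even(10)
= is_odd(9)
= is_even(8)
= is_odd(7)
= is_even(6)
= is_odd(5)
= is_even(4)
= is_odd(3)
= is_even(2)
= is_odd(1)
= is_even(0)
n == 0: return True
= True


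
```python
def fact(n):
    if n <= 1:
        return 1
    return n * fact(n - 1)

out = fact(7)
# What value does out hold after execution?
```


fact(7)
= 7 * fact(6)
= 7 * 6 * fact(5)
= 7 * 6 * 5 * fact(4)
= 7 * 6 * 5 * 4 * fact(3)
= 7 * 6 * 5 * 4 * 3 * fact(2)
= 7 * 6 * 5 * 4 * 3 * 2 * fact(1)
= 7 * 6 * 5 * 4 * 3 * 2 * 1
= 5040


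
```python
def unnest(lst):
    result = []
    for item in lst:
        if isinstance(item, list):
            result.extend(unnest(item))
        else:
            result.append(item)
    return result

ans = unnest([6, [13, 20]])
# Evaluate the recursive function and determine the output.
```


unnest([6, [13, 20]])
Processing each element:
  6 is not a list -> append 6
  [13, 20] is a list -> unnest recursively -> [13, 20]
= [6, 13, 20]


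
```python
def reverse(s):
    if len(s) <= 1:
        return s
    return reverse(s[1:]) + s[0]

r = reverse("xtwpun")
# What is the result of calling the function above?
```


reverse("xtwpun")
= reverse("twpun") + "x"
= reverse("wpun") + "t" + "x"
= reverse("pun") + "w" + "t" + "x"
= reverse("un") + "p" + "w" + "t" + "x"
= reverse("n") + "u" + "p" + "w" + "t" + "x"
= "n" + "u" + "p" + "w" + "t" + "x"
= "nupwtx"


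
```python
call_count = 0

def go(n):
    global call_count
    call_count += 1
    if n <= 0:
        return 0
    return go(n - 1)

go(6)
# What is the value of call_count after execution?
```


go(6) calls go(5) calls ... calls go(0)
Total calls: 6 + 1 (for base case) = 7


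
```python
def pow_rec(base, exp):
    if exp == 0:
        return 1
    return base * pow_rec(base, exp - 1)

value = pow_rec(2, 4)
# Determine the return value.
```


pow_rec(2, 4)
= 2 * pow_rec(2, 3)
= 2 * 2 * pow_rec(2, 2)
= 2 * 2 * 2 * pow_rec(2, 1)
= 2 * 2 * 2 * 2 * pow_rec(2, 0)
= 2 * 2 * 2 * 2 * 1
= 16


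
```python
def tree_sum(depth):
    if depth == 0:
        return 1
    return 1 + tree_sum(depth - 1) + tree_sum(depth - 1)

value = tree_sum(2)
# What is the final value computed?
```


tree_sum(2)
= 1 + tree_sum(1) + tree_sum(1)
= 1 + 2 * tree_sum(1)
tree_sum(k) = 2^(k+1) - 1
tree_sum(0) = 1
tree_sum(1) = 3
tree_sum(2) = 7
tree_sum(2) = 2^3 - 1 = 7


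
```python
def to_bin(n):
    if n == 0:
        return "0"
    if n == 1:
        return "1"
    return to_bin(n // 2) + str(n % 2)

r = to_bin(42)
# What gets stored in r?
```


to_bin(42)
= to_bin(21) + "0"
= to_bin(10) + "1" + "0"
= to_bin(5) + "0" + "1" + "0"
= to_bin(2) + "1" + "0" + "1" + "0"
= to_bin(1) + "0" + "1" + "0" + "1" + "0"
= "1" + "0" + "1" + "0" + "1" + "0"
= "101010"


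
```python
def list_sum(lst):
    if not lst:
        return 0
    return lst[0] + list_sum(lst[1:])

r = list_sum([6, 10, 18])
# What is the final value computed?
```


list_sum([6, 10, 18])
= 6 + list_sum([10, 18])
= 6 + 10 + list_sum([18])
= 6 + 10 + 18 + list_sum([])
= 6 + 10 + 18 + 0
= 34


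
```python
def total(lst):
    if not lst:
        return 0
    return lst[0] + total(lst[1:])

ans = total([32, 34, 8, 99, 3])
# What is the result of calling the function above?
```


total([32, 34, 8, 99, 3])
= 32 + total([34, 8, 99, 3])
= 32 + 34 + total([8, 99, 3])
= 32 + 34 + 8 + total([99, 3])
= 32 + 34 + 8 + 99 + total([3])
= 32 + 34 + 8 + 99 + 3 + total([])
= 32 + 34 + 8 + 99 + 3 + 0
= 176


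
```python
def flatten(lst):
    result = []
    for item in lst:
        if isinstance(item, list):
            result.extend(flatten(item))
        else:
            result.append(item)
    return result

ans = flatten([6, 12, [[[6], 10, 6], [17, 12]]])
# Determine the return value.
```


flatten([6, 12, [[[6], 10, 6], [17, 12]]])
Processing each element:
  6 is not a list -> append 6
  12 is not a list -> append 12
  [[[6], 10, 6], [17, 12]] is a list -> flatten recursively -> [6, 10, 6, 17, 12]
= [6, 12, 6, 10, 6, 17, 12]


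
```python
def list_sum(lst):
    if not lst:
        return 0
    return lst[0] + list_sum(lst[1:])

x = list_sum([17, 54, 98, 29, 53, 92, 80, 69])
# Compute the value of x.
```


list_sum([17, 54, 98, 29, 53, 92, 80, 69])
= 17 + list_sum([54, 98, 29, 53, 92, 80, 69])
= 17 + 54 + list_sum([98, 29, 53, 92, 80, 69])
= 17 + 54 + 98 + list_sum([29, 53, 92, 80, 69])
= 17 + 54 + 98 + 29 + list_sum([53, 92, 80, 69])
= 17 + 54 + 98 + 29 + 53 + list_sum([92, 80, 69])
= 17 + 54 + 98 + 29 + 53 + 92 + list_sum([80, 69])
= 17 + 54 + 98 + 29 + 53 + 92 + 80 + list_sum([69])
= 17 + 54 + 98 + 29 + 53 + 92 + 80 + 69 + list_sum([])
= 17 + 54 + 98 + 29 + 53 + 92 + 80 + 69 + 0
= 492


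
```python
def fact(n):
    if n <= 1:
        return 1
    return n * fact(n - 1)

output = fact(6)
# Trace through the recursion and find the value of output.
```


fact(6)
= 6 * fact(5)
= 6 * 5 * fact(4)
= 6 * 5 * 4 * fact(3)
= 6 * 5 * 4 * 3 * fact(2)
= 6 * 5 * 4 * 3 * 2 * fact(1)
= 6 * 5 * 4 * 3 * 2 * 1
= 720


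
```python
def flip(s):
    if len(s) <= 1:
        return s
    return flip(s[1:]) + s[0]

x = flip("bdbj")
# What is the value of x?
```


flip("bdbj")
= flip("dbj") + "b"
= flip("bj") + "d" + "b"
= flip("j") + "b" + "d" + "b"
= "j" + "b" + "d" + "b"
= "jbdb"


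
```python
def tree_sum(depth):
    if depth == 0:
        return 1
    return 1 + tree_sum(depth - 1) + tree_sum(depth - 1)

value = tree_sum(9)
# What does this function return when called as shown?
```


tree_sum(9)
= 1 + tree_sum(8) + tree_sum(8)
= 1 + 2 * tree_sum(8)
tree_sum(k) = 2^(k+1) - 1
tree_sum(0) = 1
tree_sum(1) = 3
tree_sum(2) = 7
tree_sum(3) = 15
tree_sum(4) = 31
tree_sum(9) = 2^10 - 1 = 1023


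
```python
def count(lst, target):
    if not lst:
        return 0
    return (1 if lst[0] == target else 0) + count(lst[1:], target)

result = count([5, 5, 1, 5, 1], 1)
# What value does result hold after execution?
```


count([5, 5, 1, 5, 1], 1)
lst[0]=5 != 1: 0 + count([5, 1, 5, 1], 1)
lst[0]=5 != 1: 0 + count([1, 5, 1], 1)
lst[0]=1 == 1: 1 + count([5, 1], 1)
lst[0]=5 != 1: 0 + count([1], 1)
lst[0]=1 == 1: 1 + count([], 1)
= 2


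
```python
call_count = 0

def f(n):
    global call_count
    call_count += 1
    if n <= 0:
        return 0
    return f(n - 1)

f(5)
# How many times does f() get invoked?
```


f(5) calls f(4) calls ... calls f(0)
Total calls: 5 + 1 (for base case) = 6


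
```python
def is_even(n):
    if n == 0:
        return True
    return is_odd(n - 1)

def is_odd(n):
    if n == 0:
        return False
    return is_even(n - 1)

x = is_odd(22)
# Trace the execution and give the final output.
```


is_odd(22)
= is_even(21)
= is_odd(20)
= is_even(19)
= is_odd(18)
= is_even(17)
= is_odd(16)
= is_even(15)
= is_odd(14)
= is_even(13)
= is_odd(12)
= is_even(11)
= is_odd(10)
= is_even(9)
= is_odd(8)
= is_even(7)
= is_odd(6)
= is_even(5)
= is_odd(4)
= is_even(3)
= is_odd(2)
= is_even(1)
= is_odd(0)
n == 0: return False
= False


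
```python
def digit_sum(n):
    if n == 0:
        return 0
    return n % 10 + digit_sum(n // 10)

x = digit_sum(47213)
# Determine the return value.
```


digit_sum(47213)
= 3 + digit_sum(4721)
= 3 + 1 + digit_sum(472)
= 3 + 1 + 2 + digit_sum(47)
= 3 + 1 + 2 + 7 + digit_sum(4)
= 3 + 1 + 2 + 7 + 4 + digit_sum(0)
= 3 + 1 + 2 + 7 + 4 + 0
= 17


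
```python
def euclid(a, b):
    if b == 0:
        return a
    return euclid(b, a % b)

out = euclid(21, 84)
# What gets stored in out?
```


euclid(21, 84)
= euclid(84, 21 % 84) = euclid(84, 21)
= euclid(21, 84 % 21) = euclid(21, 0)
b == 0, return a = 21


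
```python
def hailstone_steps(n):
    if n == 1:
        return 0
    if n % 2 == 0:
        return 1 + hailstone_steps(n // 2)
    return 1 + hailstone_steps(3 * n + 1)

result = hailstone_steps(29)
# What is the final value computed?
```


hailstone_steps(29)
29 is odd -> 3*29+1 = 88 -> hailstone_steps(88)
88 is even -> hailstone_steps(44)
44 is even -> hailstone_steps(22)
22 is even -> hailstone_steps(11)
11 is odd -> 3*11+1 = 34 -> hailstone_steps(34)
34 is even -> hailstone_steps(17)
17 is odd -> 3*17+1 = 52 -> hailstone_steps(52)
52 is even -> hailstone_steps(26)
26 is even -> hailstone_steps(13)
13 is odd -> 3*13+1 = 40 -> hailstone_steps(40)
40 is even -> hailstone_steps(20)
20 is even -> hailstone_steps(10)
10 is even -> hailstone_steps(5)
5 is odd -> 3*5+1 = 16 -> hailstone_steps(16)
16 is even -> hailstone_steps(8)
8 is even -> hailstone_steps(4)
4 is even -> hailstone_steps(2)
2 is even -> hailstone_steps(1)
Reached 1 after 18 steps
= 18


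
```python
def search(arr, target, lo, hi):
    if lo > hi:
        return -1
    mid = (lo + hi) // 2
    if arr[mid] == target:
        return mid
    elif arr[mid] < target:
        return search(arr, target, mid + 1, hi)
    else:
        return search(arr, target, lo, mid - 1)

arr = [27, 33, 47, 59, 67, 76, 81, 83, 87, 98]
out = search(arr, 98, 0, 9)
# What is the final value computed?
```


search(arr, 98, 0, 9)
lo=0, hi=9, mid=4, arr[mid]=67
67 < 98, search right half
lo=5, hi=9, mid=7, arr[mid]=83
83 < 98, search right half
lo=8, hi=9, mid=8, arr[mid]=87
87 < 98, search right half
lo=9, hi=9, mid=9, arr[mid]=98
arr[9] == 98, found at index 9
= 9


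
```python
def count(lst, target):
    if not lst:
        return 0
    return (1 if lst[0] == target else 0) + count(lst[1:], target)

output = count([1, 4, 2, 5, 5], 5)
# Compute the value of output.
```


count([1, 4, 2, 5, 5], 5)
lst[0]=1 != 5: 0 + count([4, 2, 5, 5], 5)
lst[0]=4 != 5: 0 + count([2, 5, 5], 5)
lst[0]=2 != 5: 0 + count([5, 5], 5)
lst[0]=5 == 5: 1 + count([5], 5)
lst[0]=5 == 5: 1 + count([], 5)
= 2


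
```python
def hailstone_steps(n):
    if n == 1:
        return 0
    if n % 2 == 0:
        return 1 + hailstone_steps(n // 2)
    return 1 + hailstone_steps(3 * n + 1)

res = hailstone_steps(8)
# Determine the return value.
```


hailstone_steps(8)
8 is even -> hailstone_steps(4)
4 is even -> hailstone_steps(2)
2 is even -> hailstone_steps(1)
Reached 1 after 3 steps
= 3


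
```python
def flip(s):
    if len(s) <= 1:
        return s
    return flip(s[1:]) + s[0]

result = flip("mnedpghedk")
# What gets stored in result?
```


flip("mnedpghedk")
= flip("nedpghedk") + "m"
= flip("edpghedk") + "n" + "m"
= flip("dpghedk") + "e" + "n" + "m"
= flip("pghedk") + "d" + "e" + "n" + "m"
= flip("ghedk") + "p" + "d" + "e" + "n" + "m"
= flip("hedk") + "g" + "p" + "d" + "e" + "n" + "m"
= flip("edk") + "h" + "g" + "p" + "d" + "e" + "n" + "m"
= flip("dk") + "e" + "h" + "g" + "p" + "d" + "e" + "n" + "m"
= flip("k") + "d" + "e" + "h" + "g" + "p" + "d" + "e" + "n" + "m"
= "k" + "d" + "e" + "h" + "g" + "p" + "d" + "e" + "n" + "m"
= "kdehgpdenm"


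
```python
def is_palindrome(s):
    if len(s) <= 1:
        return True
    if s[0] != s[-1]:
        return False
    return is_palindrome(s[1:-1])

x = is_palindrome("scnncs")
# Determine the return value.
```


is_palindrome("scnncs")
"scnncs": s[0]='s' == s[-1]='s' -> is_palindrome("cnnc")
"cnnc": s[0]='c' == s[-1]='c' -> is_palindrome("nn")
"nn": s[0]='n' == s[-1]='n' -> is_palindrome("")
"": len <= 1 -> True
= True


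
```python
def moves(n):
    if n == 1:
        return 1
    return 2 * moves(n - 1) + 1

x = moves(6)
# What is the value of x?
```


moves(6)
= 2 * moves(5) + 1
= 2 * (2 * moves(4) + 1) + 1
= 2 * (2 * (2 * moves(3) + 1) + 1) + 1
= 2 * (2 * (2 * (2 * moves(2) + 1) + 1) + 1) + 1
= 2 * (2 * (2 * (2 * (2 * moves(1) + 1) + 1) + 1) + 1) + 1
Now compute bottom-up:
moves(1) = 1
moves(2) = 2 * 1 + 1 = 3
moves(3) = 2 * 3 + 1 = 7
moves(4) = 2 * 7 + 1 = 15
moves(5) = 2 * 15 + 1 = 31
moves(6) = 2 * 31 + 1 = 63
= 63


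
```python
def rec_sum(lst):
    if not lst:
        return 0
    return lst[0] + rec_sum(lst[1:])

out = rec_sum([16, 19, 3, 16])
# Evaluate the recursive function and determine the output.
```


rec_sum([16, 19, 3, 16])
= 16 + rec_sum([19, 3, 16])
= 16 + 19 + rec_sum([3, 16])
= 16 + 19 + 3 + rec_sum([16])
= 16 + 19 + 3 + 16 + rec_sum([])
= 16 + 19 + 3 + 16 + 0
= 54


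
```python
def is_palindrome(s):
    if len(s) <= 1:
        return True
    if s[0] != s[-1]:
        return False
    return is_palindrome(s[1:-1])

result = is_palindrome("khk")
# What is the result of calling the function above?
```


is_palindrome("khk")
"khk": s[0]='k' == s[-1]='k' -> is_palindrome("h")
"h": len <= 1 -> True
= True


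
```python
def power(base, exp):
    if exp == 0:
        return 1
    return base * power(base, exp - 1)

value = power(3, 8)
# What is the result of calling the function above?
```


power(3, 8)
= 3 * power(3, 7)
= 3 * 3 * power(3, 6)
= 3 * 3 * 3 * power(3, 5)
= 3 * 3 * 3 * 3 * power(3, 4)
= 3 * 3 * 3 * 3 * 3 * power(3, 3)
= 3 * 3 * 3 * 3 * 3 * 3 * power(3, 2)
= 3 * 3 * 3 * 3 * 3 * 3 * 3 * power(3, 1)
= 3 * 3 * 3 * 3 * 3 * 3 * 3 * 3 * power(3, 0)
= 3 * 3 * 3 * 3 * 3 * 3 * 3 * 3 * 1
= 6561


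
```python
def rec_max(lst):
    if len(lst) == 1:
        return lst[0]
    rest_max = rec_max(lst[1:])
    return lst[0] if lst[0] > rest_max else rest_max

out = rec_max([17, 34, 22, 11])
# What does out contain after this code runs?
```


rec_max([17, 34, 22, 11])
= compare 17 with rec_max([34, 22, 11])
= compare 34 with rec_max([22, 11])
= compare 22 with rec_max([11])
Base: rec_max([11]) = 11
compare 22 with 11: max = 22
compare 34 with 22: max = 34
compare 17 with 34: max = 34
= 34


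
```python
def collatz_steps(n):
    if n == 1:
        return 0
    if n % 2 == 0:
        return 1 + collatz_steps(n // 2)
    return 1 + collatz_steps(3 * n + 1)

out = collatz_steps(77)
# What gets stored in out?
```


collatz_steps(77)
77 is odd -> 3*77+1 = 232 -> collatz_steps(232)
232 is even -> collatz_steps(116)
116 is even -> collatz_steps(58)
58 is even -> collatz_steps(29)
29 is odd -> 3*29+1 = 88 -> collatz_steps(88)
88 is even -> collatz_steps(44)
44 is even -> collatz_steps(22)
22 is even -> collatz_steps(11)
11 is odd -> 3*11+1 = 34 -> collatz_steps(34)
34 is even -> collatz_steps(17)
17 is odd -> 3*17+1 = 52 -> collatz_steps(52)
52 is even -> collatz_steps(26)
26 is even -> collatz_steps(13)
13 is odd -> 3*13+1 = 40 -> collatz_steps(40)
40 is even -> collatz_steps(20)
20 is even -> collatz_steps(10)
10 is even -> collatz_steps(5)
5 is odd -> 3*5+1 = 16 -> collatz_steps(16)
16 is even -> collatz_steps(8)
8 is even -> collatz_steps(4)
4 is even -> collatz_steps(2)
2 is even -> collatz_steps(1)
Reached 1 after 22 steps
= 22


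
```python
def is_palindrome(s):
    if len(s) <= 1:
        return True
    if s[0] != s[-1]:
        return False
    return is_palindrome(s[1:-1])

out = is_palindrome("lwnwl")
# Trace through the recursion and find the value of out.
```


is_palindrome("lwnwl")
"lwnwl": s[0]='l' == s[-1]='l' -> is_palindrome("wnw")
"wnw": s[0]='w' == s[-1]='w' -> is_palindrome("n")
"n": len <= 1 -> True
= True


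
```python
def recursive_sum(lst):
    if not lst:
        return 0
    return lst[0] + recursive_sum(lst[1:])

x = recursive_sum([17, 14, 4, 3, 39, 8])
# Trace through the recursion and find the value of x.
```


recursive_sum([17, 14, 4, 3, 39, 8])
= 17 + recursive_sum([14, 4, 3, 39, 8])
= 17 + 14 + recursive_sum([4, 3, 39, 8])
= 17 + 14 + 4 + recursive_sum([3, 39, 8])
= 17 + 14 + 4 + 3 + recursive_sum([39, 8])
= 17 + 14 + 4 + 3 + 39 + recursive_sum([8])
= 17 + 14 + 4 + 3 + 39 + 8 + recursive_sum([])
= 17 + 14 + 4 + 3 + 39 + 8 + 0
= 85


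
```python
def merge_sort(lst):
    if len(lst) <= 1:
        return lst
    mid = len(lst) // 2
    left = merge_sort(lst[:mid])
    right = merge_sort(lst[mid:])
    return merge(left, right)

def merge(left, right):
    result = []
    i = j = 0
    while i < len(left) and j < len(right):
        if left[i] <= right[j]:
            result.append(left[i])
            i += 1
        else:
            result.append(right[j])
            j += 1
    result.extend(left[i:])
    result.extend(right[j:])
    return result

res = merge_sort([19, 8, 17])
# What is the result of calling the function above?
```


merge_sort([19, 8, 17])
Split into [19] and [8, 17]
Left sorted: [19]
Right sorted: [8, 17]
Merge [19] and [8, 17]
= [8, 17, 19]


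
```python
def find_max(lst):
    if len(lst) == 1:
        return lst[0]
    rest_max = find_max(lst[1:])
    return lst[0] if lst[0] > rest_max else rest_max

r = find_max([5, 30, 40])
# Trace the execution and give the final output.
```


find_max([5, 30, 40])
= compare 5 with find_max([30, 40])
= compare 30 with find_max([40])
Base: find_max([40]) = 40
compare 30 with 40: max = 40
compare 5 with 40: max = 40
= 40


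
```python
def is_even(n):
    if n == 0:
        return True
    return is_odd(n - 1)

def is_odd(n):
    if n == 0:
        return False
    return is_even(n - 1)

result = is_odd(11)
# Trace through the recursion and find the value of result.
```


is_odd(11)
= is_even(10)
= is_odd(9)
= is_even(8)
= is_odd(7)
= is_even(6)
= is_odd(5)
= is_even(4)
= is_odd(3)
= is_even(2)
= is_odd(1)
= is_even(0)
n == 0: return True
= True


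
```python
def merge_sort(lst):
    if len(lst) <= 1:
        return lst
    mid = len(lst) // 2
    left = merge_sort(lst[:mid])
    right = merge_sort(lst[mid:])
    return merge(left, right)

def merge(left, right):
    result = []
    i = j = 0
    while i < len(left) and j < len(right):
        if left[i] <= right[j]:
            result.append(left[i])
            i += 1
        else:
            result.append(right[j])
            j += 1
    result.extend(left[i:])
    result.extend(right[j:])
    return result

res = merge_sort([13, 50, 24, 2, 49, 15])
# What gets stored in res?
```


merge_sort([13, 50, 24, 2, 49, 15])
Split into [13, 50, 24] and [2, 49, 15]
Left sorted: [13, 24, 50]
Right sorted: [2, 15, 49]
Merge [13, 24, 50] and [2, 15, 49]
= [2, 13, 15, 24, 49, 50]


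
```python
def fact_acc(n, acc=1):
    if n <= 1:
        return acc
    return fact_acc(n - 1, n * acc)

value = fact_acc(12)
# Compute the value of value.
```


fact_acc(12, 1)
= fact_acc(11, 12 * 1) = fact_acc(11, 12)
= fact_acc(10, 11 * 12) = fact_acc(10, 132)
= fact_acc(9, 10 * 132) = fact_acc(9, 1320)
= fact_acc(8, 9 * 1320) = fact_acc(8, 11880)
= fact_acc(7, 8 * 11880) = fact_acc(7, 95040)
= fact_acc(6, 7 * 95040) = fact_acc(6, 665280)
= fact_acc(5, 6 * 665280) = fact_acc(5, 3991680)
= fact_acc(4, 5 * 3991680) = fact_acc(4, 19958400)
= fact_acc(3, 4 * 19958400) = fact_acc(3, 79833600)
= fact_acc(2, 3 * 79833600) = fact_acc(2, 239500800)
= fact_acc(1, 2 * 239500800) = fact_acc(1, 479001600)
n <= 1, return acc = 479001600
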